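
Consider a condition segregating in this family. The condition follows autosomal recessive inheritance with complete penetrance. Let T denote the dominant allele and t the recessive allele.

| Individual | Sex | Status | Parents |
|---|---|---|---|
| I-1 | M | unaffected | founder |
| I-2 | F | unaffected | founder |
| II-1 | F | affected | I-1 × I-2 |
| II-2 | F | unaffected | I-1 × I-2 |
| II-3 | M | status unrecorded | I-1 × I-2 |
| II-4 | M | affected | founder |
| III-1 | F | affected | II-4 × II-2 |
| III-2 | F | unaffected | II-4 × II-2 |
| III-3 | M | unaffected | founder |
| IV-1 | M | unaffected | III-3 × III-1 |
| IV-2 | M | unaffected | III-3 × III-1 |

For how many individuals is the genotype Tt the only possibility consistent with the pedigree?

6

Obligate heterozygotes: I-1 is unaffected so carries T and passed t to II-1 (tt), so I-1 is Tt; I-2 is unaffected so carries T and passed t to II-1 (tt), so I-2 is Tt; II-2 is unaffected so carries T and passed t to III-1 (tt), so II-2 is Tt; III-2 is unaffected so carries T and received t from II-4 (tt), so III-2 is Tt; IV-1 is unaffected so carries T and received t from III-1 (tt), so IV-1 is Tt; IV-2 is unaffected so carries T and received t from III-1 (tt), so IV-2 is Tt.
Every other individual is either homozygous by phenotype or has at least one consistent homozygous assignment, so the count is 6.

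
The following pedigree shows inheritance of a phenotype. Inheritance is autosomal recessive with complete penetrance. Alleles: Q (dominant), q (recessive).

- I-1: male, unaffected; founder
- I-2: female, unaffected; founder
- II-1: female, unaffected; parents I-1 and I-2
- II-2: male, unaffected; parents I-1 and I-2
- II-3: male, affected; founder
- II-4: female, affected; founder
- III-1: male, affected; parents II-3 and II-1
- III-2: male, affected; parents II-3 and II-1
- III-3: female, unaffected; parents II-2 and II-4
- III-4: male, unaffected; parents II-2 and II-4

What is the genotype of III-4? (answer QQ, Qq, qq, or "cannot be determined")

From phenotype alone, III-4 is QQ or Qq.
III-4 is unaffected so carries Q and received q from II-4 (qq), so III-4 is Qq.

Qq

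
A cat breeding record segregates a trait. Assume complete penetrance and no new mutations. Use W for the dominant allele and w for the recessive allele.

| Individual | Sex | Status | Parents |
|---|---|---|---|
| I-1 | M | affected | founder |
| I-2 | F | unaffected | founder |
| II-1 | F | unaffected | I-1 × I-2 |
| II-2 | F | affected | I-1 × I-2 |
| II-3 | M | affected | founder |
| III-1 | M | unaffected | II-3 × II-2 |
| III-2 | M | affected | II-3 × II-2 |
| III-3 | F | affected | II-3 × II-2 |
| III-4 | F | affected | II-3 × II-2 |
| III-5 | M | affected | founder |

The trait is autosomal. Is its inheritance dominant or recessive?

dominant

II-3 and II-2 are both affected yet have an unaffected child III-1. Under a recessive model two affected parents are homozygous and every child would be affected, so the trait cannot be recessive.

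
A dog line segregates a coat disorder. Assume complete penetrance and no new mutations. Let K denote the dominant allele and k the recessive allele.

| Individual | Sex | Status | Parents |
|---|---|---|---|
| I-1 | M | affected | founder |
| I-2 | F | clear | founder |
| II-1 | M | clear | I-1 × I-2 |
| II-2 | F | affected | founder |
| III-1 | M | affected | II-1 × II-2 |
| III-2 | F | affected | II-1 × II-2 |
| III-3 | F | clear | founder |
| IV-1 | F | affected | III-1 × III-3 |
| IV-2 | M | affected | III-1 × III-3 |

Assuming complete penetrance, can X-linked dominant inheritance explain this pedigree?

No

Under X-linked dominant, IV-2 (affected, male) cannot arise from III-1 (affected) × III-3 (clear).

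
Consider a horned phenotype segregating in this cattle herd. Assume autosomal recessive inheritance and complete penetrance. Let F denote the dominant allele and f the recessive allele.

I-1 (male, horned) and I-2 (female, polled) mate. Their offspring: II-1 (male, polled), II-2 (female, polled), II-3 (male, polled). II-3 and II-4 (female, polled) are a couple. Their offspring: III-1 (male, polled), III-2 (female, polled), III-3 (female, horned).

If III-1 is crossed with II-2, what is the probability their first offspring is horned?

II-3 is polled so carries F and received f from I-1 (ff), so II-3 is Ff.
II-4 is polled so carries F and passed f to III-3 (ff), so II-4 is Ff.
III-1 is a polled offspring of II-3 (Ff) × II-4 (Ff), whose cross gives 1/4 FF : 1/2 Ff : 1/4 ff; conditioning on being polled, III-1 is FF with probability 1/3, Ff with probability 2/3.
II-2 is polled so carries F and received f from I-1 (ff), so II-2 is Ff.
Summing over parental genotype combinations, P(offspring is horned) = 2/3·1/4 = 1/6.

1/6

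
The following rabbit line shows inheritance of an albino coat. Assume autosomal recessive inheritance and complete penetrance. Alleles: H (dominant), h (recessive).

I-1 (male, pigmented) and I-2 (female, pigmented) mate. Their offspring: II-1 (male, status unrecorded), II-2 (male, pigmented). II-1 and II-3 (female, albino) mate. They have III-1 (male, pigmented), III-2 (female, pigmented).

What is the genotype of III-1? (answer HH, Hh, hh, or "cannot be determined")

Hh

From phenotype alone, III-1 is HH or Hh.
III-1 is pigmented so carries H and received h from II-3 (hh), so III-1 is Hh.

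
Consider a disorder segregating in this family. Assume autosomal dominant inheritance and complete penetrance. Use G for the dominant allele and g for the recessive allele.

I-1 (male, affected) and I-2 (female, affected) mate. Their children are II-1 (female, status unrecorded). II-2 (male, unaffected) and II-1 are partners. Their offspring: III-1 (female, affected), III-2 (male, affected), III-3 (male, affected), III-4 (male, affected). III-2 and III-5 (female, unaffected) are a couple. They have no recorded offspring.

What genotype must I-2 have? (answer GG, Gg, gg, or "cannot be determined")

cannot be determined

I-2's phenotype allows GG or Gg, and no parent or child forces a single allele at both positions; consistent genotype assignments exist with I-2 as GG or Gg.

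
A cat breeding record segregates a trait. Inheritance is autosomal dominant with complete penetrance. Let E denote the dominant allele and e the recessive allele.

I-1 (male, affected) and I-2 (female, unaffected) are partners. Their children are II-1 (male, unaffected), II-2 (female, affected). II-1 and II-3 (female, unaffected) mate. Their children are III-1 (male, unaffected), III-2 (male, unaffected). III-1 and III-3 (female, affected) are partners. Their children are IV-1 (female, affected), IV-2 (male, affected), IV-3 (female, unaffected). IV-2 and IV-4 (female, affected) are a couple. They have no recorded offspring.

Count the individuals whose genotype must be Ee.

5

Obligate heterozygotes: I-1 is affected so carries E and passed e to II-1 (ee), so I-1 is Ee; II-2 is affected so carries E and received e from I-2 (ee), so II-2 is Ee; III-3 is affected so carries E and passed e to IV-3 (ee), so III-3 is Ee; IV-1 is affected so carries E and received e from III-1 (ee), so IV-1 is Ee; IV-2 is affected so carries E and received e from III-1 (ee), so IV-2 is Ee.
Every other individual is either homozygous by phenotype or has at least one consistent homozygous assignment, so the count is 5.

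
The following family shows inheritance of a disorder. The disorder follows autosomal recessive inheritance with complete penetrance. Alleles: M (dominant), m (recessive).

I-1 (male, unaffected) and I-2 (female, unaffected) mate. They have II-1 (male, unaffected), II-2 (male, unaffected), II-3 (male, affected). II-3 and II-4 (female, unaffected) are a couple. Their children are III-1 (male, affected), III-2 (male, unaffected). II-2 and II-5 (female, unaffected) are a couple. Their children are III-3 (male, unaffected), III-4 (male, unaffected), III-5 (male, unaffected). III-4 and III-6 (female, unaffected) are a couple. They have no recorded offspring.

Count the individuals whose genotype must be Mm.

4

Obligate heterozygotes: I-1 is unaffected so carries M and passed m to II-3 (mm), so I-1 is Mm; I-2 is unaffected so carries M and passed m to II-3 (mm), so I-2 is Mm; II-4 is unaffected so carries M and passed m to III-1 (mm), so II-4 is Mm; III-2 is unaffected so carries M and received m from II-3 (mm), so III-2 is Mm.
Every other individual is either homozygous by phenotype or has at least one consistent homozygous assignment, so the count is 4.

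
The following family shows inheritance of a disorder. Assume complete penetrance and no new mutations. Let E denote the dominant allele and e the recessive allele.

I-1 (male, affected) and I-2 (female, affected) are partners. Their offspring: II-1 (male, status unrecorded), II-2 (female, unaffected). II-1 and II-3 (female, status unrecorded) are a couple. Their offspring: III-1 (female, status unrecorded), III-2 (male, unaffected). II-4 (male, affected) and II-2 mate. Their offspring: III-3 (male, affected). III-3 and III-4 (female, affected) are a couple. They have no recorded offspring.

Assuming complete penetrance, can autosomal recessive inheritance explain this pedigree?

No

Under autosomal recessive, II-2 (unaffected, female) cannot arise from I-1 (affected) × I-2 (affected).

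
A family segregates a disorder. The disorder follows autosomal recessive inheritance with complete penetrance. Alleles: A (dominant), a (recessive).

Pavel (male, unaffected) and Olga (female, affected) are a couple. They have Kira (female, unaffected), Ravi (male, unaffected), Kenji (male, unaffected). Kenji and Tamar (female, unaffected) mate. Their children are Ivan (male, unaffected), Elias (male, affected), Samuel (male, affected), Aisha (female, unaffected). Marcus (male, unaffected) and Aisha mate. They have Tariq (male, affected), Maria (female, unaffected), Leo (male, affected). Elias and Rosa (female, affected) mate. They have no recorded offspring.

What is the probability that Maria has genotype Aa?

Marcus is unaffected so carries A and passed a to Tariq (aa), so Marcus is Aa.
Aisha is unaffected so carries A and passed a to Tariq (aa), so Aisha is Aa.
Their cross gives offspring ratios 1/4 AA : 1/2 Aa : 1/4 aa. Conditioning on Maria being unaffected, P(Aa) = 1/2 / 3/4 = 2/3.

2/3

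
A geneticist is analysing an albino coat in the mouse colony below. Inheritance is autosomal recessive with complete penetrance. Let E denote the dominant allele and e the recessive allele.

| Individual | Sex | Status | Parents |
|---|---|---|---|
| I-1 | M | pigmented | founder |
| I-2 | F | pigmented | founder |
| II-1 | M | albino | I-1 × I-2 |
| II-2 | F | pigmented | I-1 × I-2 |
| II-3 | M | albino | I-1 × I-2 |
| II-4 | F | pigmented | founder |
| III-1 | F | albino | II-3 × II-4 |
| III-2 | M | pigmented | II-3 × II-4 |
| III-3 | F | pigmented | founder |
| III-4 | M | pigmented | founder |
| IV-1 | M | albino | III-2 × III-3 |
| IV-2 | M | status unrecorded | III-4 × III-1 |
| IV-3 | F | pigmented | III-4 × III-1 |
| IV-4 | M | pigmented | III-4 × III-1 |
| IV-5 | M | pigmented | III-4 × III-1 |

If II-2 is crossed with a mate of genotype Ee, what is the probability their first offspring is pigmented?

5/6

I-1 is pigmented so carries E and passed e to II-1 (ee), so I-1 is Ee.
I-2 is pigmented so carries E and passed e to II-1 (ee), so I-2 is Ee.
II-2 is a pigmented offspring of I-1 (Ee) × I-2 (Ee), whose cross gives 1/4 EE : 1/2 Ee : 1/4 ee; conditioning on being pigmented, II-2 is EE with probability 1/3, Ee with probability 2/3.
Summing over parental genotype combinations, P(offspring is pigmented) = 1/3·1 + 2/3·3/4 = 5/6.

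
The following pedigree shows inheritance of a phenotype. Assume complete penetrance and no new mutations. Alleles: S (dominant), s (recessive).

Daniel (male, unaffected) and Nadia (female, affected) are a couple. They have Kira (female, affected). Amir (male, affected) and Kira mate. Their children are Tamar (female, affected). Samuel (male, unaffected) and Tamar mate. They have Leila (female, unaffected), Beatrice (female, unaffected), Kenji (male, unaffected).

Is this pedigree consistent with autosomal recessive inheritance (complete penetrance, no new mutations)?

Yes

A consistent assignment under autosomal recessive exists: Daniel Ss, Nadia ss, Kira ss, Amir ss, Tamar ss, Samuel SS, Leila Ss, Beatrice Ss, Kenji Ss.
In this assignment every recorded phenotype matches its genotype and every non-founder's genotype is obtainable from its parents' genotypes, so the pedigree is consistent.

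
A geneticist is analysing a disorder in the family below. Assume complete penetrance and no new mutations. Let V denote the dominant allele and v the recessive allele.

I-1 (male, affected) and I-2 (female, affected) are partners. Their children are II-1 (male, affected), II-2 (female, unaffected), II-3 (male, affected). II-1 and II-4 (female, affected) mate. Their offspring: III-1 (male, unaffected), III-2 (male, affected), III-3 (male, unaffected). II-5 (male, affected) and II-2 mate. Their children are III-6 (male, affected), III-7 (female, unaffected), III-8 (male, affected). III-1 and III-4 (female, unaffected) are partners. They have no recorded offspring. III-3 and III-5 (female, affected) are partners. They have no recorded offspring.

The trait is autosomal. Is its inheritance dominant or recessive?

I-1 and I-2 are both affected yet have an unaffected child II-2. Under a recessive model two affected parents are homozygous and every child would be affected, so the trait cannot be recessive.

dominant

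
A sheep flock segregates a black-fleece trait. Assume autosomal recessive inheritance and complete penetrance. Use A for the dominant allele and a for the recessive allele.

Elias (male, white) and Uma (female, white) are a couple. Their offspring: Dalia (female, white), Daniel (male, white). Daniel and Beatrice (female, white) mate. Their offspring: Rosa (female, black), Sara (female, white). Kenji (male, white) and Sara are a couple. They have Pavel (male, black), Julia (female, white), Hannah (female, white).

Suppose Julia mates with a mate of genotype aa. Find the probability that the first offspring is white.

Kenji is white so carries A and passed a to Pavel (aa), so Kenji is Aa.
Sara is white so carries A and passed a to Pavel (aa), so Sara is Aa.
Julia is a white offspring of Kenji (Aa) × Sara (Aa), whose cross gives 1/4 AA : 1/2 Aa : 1/4 aa; conditioning on being white, Julia is AA with probability 1/3, Aa with probability 2/3.
Summing over parental genotype combinations, P(offspring is white) = 1/3·1 + 2/3·1/2 = 2/3.

2/3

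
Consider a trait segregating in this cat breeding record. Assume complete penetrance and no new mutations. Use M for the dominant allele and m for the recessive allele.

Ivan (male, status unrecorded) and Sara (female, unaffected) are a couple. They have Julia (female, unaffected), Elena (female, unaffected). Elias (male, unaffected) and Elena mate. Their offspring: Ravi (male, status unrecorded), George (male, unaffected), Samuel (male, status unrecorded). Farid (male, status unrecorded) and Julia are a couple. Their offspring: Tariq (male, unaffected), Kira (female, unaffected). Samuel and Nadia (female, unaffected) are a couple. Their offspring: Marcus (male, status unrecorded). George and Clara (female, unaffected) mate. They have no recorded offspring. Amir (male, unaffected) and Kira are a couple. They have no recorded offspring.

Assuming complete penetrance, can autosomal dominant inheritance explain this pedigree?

Yes

A consistent assignment under autosomal dominant exists: Ivan Mm, Sara mm, Julia mm, Elena mm, Elias mm, Farid Mm, Ravi mm, George mm, Samuel mm, Nadia mm, Clara mm, Tariq mm, Kira mm, Amir mm, Marcus mm.
In this assignment every recorded phenotype matches its genotype and every non-founder's genotype is obtainable from its parents' genotypes, so the pedigree is consistent.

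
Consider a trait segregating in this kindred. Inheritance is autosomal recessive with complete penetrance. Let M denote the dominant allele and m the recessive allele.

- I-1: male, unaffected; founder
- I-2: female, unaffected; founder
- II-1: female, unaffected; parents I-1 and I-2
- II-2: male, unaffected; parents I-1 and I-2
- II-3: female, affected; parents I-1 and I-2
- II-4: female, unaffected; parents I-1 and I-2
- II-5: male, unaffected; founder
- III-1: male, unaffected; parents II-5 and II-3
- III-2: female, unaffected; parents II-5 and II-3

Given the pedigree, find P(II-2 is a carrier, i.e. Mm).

2/3

I-1 is unaffected so carries M and passed m to II-3 (mm), so I-1 is Mm.
I-2 is unaffected so carries M and passed m to II-3 (mm), so I-2 is Mm.
Their cross gives offspring ratios 1/4 MM : 1/2 Mm : 1/4 mm. Conditioning on II-2 being unaffected, P(Mm) = 1/2 / 3/4 = 2/3.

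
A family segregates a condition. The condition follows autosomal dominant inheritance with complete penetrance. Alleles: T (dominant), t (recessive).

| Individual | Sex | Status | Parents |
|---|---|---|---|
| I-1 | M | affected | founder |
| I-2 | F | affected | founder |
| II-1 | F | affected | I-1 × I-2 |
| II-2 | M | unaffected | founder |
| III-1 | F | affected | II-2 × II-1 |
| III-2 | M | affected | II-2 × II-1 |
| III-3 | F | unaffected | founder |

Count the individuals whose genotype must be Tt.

Obligate heterozygotes: III-1 is affected so carries T and received t from II-2 (tt), so III-1 is Tt; III-2 is affected so carries T and received t from II-2 (tt), so III-2 is Tt.
Every other individual is either homozygous by phenotype or has at least one consistent homozygous assignment, so the count is 2.

2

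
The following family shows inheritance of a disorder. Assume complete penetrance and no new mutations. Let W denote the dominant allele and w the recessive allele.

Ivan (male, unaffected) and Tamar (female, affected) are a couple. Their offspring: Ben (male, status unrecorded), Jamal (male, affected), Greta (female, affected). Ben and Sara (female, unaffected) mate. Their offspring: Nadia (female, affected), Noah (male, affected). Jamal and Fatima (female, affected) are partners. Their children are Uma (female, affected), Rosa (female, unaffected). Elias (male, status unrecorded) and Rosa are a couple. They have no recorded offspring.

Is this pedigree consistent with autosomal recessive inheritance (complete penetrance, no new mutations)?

Under autosomal recessive, Rosa (unaffected, female) cannot arise from Jamal (affected) × Fatima (affected).

No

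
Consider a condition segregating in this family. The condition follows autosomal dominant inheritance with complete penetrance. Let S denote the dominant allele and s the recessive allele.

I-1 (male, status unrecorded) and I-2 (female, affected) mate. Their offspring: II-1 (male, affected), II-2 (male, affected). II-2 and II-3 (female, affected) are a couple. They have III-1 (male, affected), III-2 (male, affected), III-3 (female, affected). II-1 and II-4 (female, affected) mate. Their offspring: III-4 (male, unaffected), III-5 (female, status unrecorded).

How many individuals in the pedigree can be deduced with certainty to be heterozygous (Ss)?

Obligate heterozygotes: II-1 is affected so carries S and passed s to III-4 (ss), so II-1 is Ss; II-4 is affected so carries S and passed s to III-4 (ss), so II-4 is Ss.
Every other individual is either homozygous by phenotype or has at least one consistent homozygous assignment, so the count is 2.

2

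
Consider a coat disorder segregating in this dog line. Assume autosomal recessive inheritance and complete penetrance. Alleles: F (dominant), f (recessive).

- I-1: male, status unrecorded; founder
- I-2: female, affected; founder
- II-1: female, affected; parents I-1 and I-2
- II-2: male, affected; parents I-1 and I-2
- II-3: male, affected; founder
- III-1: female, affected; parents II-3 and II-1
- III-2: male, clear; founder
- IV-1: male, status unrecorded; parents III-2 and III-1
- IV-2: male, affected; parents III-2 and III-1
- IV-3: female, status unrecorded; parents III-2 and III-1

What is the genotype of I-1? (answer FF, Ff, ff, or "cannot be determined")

cannot be determined

I-1's phenotype is unrecorded, and no parent or child forces a single allele at both positions; consistent genotype assignments exist with I-1 as Ff or ff.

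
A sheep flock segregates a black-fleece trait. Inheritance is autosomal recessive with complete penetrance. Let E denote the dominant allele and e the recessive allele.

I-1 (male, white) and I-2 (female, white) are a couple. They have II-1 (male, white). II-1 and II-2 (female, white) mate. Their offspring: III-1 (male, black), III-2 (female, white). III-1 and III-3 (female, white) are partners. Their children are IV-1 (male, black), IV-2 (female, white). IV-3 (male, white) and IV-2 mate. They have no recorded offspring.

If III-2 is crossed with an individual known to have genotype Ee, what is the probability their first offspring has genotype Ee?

II-1 is white so carries E and passed e to III-1 (ee), so II-1 is Ee.
II-2 is white so carries E and passed e to III-1 (ee), so II-2 is Ee.
III-2 is a white offspring of II-1 (Ee) × II-2 (Ee), whose cross gives 1/4 EE : 1/2 Ee : 1/4 ee; conditioning on being white, III-2 is EE with probability 1/3, Ee with probability 2/3.
Summing over parental genotype combinations, P(offspring has genotype Ee) = 1/3·1/2 + 2/3·1/2 = 1/2.

1/2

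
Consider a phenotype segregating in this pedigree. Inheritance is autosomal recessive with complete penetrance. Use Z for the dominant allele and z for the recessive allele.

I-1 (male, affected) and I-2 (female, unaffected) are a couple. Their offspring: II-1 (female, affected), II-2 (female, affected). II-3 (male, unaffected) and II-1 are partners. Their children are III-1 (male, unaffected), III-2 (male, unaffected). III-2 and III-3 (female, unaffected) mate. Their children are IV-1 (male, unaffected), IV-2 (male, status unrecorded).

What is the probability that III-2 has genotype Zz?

1

III-2 is unaffected so carries Z and received z from II-1 (zz), so III-2 is Zz, giving P(Zz) = 1.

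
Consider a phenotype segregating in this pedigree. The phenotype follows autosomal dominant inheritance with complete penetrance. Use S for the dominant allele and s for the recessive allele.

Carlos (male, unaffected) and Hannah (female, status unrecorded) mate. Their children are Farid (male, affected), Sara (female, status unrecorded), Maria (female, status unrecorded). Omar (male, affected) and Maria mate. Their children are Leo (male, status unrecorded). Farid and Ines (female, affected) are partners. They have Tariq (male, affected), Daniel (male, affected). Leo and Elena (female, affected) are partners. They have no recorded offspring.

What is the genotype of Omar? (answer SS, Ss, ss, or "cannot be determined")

cannot be determined

Omar's phenotype allows SS or Ss, and no parent or child forces a single allele at both positions; consistent genotype assignments exist with Omar as SS or Ss.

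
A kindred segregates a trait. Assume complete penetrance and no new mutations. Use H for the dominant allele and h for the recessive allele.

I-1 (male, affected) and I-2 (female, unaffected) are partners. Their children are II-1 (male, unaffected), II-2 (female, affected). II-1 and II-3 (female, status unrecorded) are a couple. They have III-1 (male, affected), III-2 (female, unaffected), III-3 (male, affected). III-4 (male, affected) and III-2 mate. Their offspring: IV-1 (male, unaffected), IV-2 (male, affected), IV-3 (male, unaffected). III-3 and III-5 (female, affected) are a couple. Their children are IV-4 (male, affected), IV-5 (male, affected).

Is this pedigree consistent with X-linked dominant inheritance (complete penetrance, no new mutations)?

Under X-linked dominant, IV-2 (affected, male) cannot arise from III-4 (affected) × III-2 (unaffected).

No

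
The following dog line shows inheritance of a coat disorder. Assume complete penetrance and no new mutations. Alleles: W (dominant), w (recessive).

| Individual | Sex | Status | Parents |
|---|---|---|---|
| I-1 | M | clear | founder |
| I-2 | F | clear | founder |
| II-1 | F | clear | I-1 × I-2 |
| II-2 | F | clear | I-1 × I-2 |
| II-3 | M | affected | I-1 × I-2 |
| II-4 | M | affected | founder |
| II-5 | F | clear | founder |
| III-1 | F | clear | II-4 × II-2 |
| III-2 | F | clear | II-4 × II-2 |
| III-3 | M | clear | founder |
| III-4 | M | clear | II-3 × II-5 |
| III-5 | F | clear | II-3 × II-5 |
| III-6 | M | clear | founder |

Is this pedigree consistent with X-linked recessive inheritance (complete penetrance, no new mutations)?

A consistent assignment under X-linked recessive exists: I-1 X^W Y, I-2 X^W X^w, II-1 X^W X^W, II-2 X^W X^W, II-3 X^w Y, II-4 X^w Y, II-5 X^W X^W, III-1 X^W X^w, III-2 X^W X^w, III-3 X^W Y, III-4 X^W Y, III-5 X^W X^w, III-6 X^W Y.
In this assignment every recorded phenotype matches its genotype and every non-founder's genotype is obtainable from its parents' genotypes, so the pedigree is consistent.

Yes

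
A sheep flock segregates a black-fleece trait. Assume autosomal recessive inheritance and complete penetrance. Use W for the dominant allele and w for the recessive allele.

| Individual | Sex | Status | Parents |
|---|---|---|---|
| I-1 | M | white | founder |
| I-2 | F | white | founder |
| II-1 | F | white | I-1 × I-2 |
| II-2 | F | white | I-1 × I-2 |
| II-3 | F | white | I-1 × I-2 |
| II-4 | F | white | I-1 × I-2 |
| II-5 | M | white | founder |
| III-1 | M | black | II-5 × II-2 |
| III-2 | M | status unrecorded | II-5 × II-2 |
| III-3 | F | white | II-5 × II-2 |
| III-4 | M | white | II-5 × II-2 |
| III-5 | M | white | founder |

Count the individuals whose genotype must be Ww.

2

Obligate heterozygotes: II-2 is white so carries W and passed w to III-1 (ww), so II-2 is Ww; II-5 is white so carries W and passed w to III-1 (ww), so II-5 is Ww.
Every other individual is either homozygous by phenotype or has at least one consistent homozygous assignment, so the count is 2.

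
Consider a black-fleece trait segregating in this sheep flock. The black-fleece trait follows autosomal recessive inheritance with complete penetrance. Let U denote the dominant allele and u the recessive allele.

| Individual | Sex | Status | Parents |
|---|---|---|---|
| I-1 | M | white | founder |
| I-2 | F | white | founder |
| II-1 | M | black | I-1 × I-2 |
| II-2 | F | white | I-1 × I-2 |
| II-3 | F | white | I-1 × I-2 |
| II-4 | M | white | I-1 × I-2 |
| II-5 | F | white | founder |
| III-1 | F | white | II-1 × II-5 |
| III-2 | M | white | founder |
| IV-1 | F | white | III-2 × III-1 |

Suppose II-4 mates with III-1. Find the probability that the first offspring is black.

1/6

I-1 is white so carries U and passed u to II-1 (uu), so I-1 is Uu.
I-2 is white so carries U and passed u to II-1 (uu), so I-2 is Uu.
II-4 is a white offspring of I-1 (Uu) × I-2 (Uu), whose cross gives 1/4 UU : 1/2 Uu : 1/4 uu; conditioning on being white, II-4 is UU with probability 1/3, Uu with probability 2/3.
III-1 is white so carries U and received u from II-1 (uu), so III-1 is Uu.
Summing over parental genotype combinations, P(offspring is black) = 2/3·1/4 = 1/6.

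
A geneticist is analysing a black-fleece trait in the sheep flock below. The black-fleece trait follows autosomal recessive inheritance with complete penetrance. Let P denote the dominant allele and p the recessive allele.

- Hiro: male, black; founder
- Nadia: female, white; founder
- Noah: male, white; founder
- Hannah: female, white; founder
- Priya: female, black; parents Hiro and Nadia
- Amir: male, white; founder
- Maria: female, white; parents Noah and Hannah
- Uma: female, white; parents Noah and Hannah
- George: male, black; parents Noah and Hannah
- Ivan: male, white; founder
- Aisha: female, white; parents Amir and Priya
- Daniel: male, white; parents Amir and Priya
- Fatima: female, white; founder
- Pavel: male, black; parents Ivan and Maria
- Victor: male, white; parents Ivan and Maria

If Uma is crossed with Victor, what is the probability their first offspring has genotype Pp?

Noah is white so carries P and passed p to George (pp), so Noah is Pp.
Hannah is white so carries P and passed p to George (pp), so Hannah is Pp.
Uma is a white offspring of Noah (Pp) × Hannah (Pp), whose cross gives 1/4 PP : 1/2 Pp : 1/4 pp; conditioning on being white, Uma is PP with probability 1/3, Pp with probability 2/3.
Ivan is white so carries P and passed p to Pavel (pp), so Ivan is Pp.
Maria is white so carries P and passed p to Pavel (pp), so Maria is Pp.
Victor is a white offspring of Ivan (Pp) × Maria (Pp), whose cross gives 1/4 PP : 1/2 Pp : 1/4 pp; conditioning on being white, Victor is PP with probability 1/3, Pp with probability 2/3.
Summing over parental genotype combinations, P(offspring has genotype Pp) = 2/9·1/2 + 2/9·1/2 + 4/9·1/2 = 4/9.

4/9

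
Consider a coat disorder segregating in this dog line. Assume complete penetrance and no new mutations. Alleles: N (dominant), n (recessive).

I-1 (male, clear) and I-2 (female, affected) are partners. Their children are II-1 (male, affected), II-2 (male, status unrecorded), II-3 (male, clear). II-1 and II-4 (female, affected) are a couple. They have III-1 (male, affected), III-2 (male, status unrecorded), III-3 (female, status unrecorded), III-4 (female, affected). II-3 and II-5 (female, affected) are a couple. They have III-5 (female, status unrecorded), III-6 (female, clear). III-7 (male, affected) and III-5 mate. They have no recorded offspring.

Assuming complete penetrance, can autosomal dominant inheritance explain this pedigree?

A consistent assignment under autosomal dominant exists: I-1 nn, I-2 Nn, II-1 Nn, II-2 Nn, II-3 nn, II-4 NN, II-5 Nn, III-1 NN, III-2 NN, III-3 NN, III-4 NN, III-5 Nn, III-6 nn, III-7 NN.
In this assignment every recorded phenotype matches its genotype and every non-founder's genotype is obtainable from its parents' genotypes, so the pedigree is consistent.

Yes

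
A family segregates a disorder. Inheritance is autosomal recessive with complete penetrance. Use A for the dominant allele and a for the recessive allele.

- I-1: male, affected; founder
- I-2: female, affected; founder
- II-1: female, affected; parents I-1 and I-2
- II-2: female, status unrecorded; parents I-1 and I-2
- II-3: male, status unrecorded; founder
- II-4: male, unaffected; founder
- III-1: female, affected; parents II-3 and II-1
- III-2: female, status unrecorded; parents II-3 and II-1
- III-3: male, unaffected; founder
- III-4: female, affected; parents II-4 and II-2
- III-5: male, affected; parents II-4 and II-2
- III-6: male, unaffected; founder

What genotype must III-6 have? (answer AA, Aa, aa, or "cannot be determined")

cannot be determined

III-6's phenotype allows AA or Aa, and no parent or child forces a single allele at both positions; consistent genotype assignments exist with III-6 as AA or Aa.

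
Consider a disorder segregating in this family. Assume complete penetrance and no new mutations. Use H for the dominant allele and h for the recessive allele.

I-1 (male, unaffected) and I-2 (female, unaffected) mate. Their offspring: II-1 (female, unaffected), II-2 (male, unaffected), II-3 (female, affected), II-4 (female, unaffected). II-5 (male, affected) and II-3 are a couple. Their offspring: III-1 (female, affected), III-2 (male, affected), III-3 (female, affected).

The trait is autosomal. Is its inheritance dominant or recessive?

I-1 and I-2 are both unaffected yet have an affected child II-3. Under dominance, an affected child requires at least one affected parent, so the trait cannot be dominant.

recessive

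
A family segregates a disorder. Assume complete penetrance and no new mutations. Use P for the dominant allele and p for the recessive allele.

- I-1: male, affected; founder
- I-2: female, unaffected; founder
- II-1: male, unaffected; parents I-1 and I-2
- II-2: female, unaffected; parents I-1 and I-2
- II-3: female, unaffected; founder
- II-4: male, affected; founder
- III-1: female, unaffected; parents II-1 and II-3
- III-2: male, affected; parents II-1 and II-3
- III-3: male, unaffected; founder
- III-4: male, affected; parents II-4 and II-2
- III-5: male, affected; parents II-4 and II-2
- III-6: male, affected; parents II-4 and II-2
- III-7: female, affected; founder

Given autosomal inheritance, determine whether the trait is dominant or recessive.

II-1 and II-3 are both unaffected yet have an affected child III-2. Under dominance, an affected child requires at least one affected parent, so the trait cannot be dominant.

recessive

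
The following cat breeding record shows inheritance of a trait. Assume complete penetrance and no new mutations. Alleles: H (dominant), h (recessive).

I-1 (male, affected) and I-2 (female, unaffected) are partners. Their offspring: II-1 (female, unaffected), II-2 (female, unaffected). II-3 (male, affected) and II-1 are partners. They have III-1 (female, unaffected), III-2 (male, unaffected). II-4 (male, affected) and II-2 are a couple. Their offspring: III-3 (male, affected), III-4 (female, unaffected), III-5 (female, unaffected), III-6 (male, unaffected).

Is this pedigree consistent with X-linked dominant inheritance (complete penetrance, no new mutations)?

No

Under X-linked dominant, II-1 (unaffected, female) cannot arise from I-1 (affected) × I-2 (unaffected).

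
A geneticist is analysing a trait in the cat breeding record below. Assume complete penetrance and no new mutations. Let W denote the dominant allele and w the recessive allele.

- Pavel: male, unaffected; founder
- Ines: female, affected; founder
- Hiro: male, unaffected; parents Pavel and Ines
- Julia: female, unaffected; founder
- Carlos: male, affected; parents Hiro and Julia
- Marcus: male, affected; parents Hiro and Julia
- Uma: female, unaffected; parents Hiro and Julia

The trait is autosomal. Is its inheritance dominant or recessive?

recessive

Hiro and Julia are both unaffected yet have an affected child Carlos. Under dominance, an affected child requires at least one affected parent, so the trait cannot be dominant.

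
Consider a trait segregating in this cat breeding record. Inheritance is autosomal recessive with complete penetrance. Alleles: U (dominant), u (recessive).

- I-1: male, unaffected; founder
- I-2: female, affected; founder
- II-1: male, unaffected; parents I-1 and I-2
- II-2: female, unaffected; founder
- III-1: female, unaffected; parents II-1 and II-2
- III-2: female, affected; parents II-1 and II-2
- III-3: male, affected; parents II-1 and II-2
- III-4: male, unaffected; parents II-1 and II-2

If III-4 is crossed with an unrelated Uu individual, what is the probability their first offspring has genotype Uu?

1/2

II-1 is unaffected so carries U and received u from I-2 (uu), so II-1 is Uu.
II-2 is unaffected so carries U and passed u to III-2 (uu), so II-2 is Uu.
III-4 is an unaffected offspring of II-1 (Uu) × II-2 (Uu), whose cross gives 1/4 UU : 1/2 Uu : 1/4 uu; conditioning on being unaffected, III-4 is UU with probability 1/3, Uu with probability 2/3.
Summing over parental genotype combinations, P(offspring has genotype Uu) = 1/3·1/2 + 2/3·1/2 = 1/2.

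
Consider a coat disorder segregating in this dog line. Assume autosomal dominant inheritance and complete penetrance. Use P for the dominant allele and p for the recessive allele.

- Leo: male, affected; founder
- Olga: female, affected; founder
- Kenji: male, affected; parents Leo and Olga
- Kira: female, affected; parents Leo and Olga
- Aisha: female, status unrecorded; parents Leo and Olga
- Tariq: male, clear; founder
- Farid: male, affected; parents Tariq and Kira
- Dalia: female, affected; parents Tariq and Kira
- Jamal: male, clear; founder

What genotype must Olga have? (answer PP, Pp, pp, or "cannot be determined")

cannot be determined

Olga's phenotype allows PP or Pp, and no parent or child forces a single allele at both positions; consistent genotype assignments exist with Olga as PP or Pp.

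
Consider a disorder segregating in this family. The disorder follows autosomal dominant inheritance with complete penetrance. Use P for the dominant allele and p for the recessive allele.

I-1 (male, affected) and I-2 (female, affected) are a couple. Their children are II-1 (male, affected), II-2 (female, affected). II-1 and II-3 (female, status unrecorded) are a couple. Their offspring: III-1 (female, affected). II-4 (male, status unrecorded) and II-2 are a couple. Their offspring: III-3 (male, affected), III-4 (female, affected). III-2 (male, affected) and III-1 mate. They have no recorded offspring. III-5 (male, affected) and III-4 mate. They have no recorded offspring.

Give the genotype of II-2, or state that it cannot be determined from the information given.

II-2's phenotype allows PP or Pp, and no parent or child forces a single allele at both positions; consistent genotype assignments exist with II-2 as PP or Pp.

cannot be determined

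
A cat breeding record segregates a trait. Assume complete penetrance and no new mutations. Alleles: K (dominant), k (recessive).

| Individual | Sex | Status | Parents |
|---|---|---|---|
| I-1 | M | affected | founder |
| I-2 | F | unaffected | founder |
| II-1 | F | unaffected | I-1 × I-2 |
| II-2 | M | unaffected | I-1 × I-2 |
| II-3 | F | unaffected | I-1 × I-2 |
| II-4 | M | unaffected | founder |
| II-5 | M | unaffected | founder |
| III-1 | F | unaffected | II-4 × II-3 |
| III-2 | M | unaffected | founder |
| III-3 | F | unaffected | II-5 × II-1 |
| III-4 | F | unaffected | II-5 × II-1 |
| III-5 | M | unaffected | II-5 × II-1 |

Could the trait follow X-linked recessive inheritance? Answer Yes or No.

Yes

A consistent assignment under X-linked recessive exists: I-1 X^k Y, I-2 X^K X^K, II-1 X^K X^k, II-2 X^K Y, II-3 X^K X^k, II-4 X^K Y, II-5 X^K Y, III-1 X^K X^K, III-2 X^K Y, III-3 X^K X^K, III-4 X^K X^K, III-5 X^K Y.
In this assignment every recorded phenotype matches its genotype and every non-founder's genotype is obtainable from its parents' genotypes, so the pedigree is consistent.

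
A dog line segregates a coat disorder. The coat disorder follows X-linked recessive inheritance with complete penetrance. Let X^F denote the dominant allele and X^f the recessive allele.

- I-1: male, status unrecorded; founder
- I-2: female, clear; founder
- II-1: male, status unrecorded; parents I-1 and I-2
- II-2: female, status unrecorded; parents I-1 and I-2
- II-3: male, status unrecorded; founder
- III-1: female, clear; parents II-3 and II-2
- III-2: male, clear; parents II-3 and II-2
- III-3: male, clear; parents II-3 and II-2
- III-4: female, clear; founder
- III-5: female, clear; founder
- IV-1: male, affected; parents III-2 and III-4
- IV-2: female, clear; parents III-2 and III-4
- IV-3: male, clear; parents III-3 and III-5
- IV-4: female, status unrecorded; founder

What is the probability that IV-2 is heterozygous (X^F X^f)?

1/2

III-2 is clear, so III-2 is X^F Y.
III-4 is clear so carries F and passed f to IV-1 (X^f Y), so III-4 is X^F X^f.
Their cross gives offspring ratios 1/2 X^F X^F : 1/2 X^F X^f. Conditioning on IV-2 being clear, P(X^F X^f) = 1/2 / 1 = 1/2.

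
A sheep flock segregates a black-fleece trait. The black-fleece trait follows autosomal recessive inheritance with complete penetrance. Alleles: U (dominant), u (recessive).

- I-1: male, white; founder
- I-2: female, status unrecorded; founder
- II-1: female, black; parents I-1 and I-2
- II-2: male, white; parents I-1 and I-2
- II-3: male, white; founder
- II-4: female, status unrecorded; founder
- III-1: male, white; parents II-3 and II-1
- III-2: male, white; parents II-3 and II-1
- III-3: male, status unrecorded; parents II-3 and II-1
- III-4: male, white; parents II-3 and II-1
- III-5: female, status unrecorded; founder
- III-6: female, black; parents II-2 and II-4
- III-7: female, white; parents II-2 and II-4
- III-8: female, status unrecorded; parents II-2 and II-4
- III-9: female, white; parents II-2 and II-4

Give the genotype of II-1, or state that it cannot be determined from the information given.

II-1 is black, so II-1 is uu.

uu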